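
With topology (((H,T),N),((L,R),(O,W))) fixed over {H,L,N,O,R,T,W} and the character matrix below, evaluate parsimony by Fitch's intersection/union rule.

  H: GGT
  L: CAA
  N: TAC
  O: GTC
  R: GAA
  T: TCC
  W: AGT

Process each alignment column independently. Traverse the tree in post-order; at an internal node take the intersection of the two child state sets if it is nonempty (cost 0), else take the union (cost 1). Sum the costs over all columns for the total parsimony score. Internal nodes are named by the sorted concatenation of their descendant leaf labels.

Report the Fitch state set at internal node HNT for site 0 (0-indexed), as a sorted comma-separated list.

site 0, node HT: H={G} ∪ T={T} → {G,T} (+1)
site 0, node HNT: HT={G,T} ∩ N={T} → {T} (+0)
site 0, node LR: L={C} ∪ R={G} → {C,G} (+1)
site 0, node OW: O={G} ∪ W={A} → {A,G} (+1)
site 0, node LORW: LR={C,G} ∩ OW={A,G} → {G} (+0)
site 0, node HLNORTW: HNT={T} ∪ LORW={G} → {G,T} (+1)
site 1, node HT: H={G} ∪ T={C} → {C,G} (+1)
site 1, node HNT: HT={C,G} ∪ N={A} → {A,C,G} (+1)
site 1, node LR: L={A} ∩ R={A} → {A} (+0)
site 1, node OW: O={T} ∪ W={G} → {G,T} (+1)
site 1, node LORW: LR={A} ∪ OW={G,T} → {A,G,T} (+1)
site 1, node HLNORTW: HNT={A,C,G} ∩ LORW={A,G,T} → {A,G} (+0)
site 2, node HT: H={T} ∪ T={C} → {C,T} (+1)
site 2, node HNT: HT={C,T} ∩ N={C} → {C} (+0)
site 2, node LR: L={A} ∩ R={A} → {A} (+0)
site 2, node OW: O={C} ∪ W={T} → {C,T} (+1)
site 2, node LORW: LR={A} ∪ OW={C,T} → {A,C,T} (+1)
site 2, node HLNORTW: HNT={C} ∩ LORW={A,C,T} → {C} (+0)
per-site changes: [4, 4, 3]; total = 11

T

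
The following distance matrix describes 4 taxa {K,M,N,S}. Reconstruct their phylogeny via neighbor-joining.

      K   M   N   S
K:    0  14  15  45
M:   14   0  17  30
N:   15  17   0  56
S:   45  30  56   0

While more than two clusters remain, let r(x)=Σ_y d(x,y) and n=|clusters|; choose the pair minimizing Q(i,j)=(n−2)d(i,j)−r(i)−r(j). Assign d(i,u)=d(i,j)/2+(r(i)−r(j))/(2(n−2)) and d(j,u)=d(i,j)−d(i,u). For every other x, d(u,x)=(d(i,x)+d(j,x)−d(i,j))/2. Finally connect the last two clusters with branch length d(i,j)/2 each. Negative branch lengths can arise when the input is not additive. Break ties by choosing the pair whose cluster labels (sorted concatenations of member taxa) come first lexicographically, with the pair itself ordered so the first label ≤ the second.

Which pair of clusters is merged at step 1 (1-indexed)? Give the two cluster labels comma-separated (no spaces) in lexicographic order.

K,N

step 1: merge (K,N) at d=15, Q=-132; branch lengths K→4, N→11; new cluster KN
  updated: d(KN,M)=8, d(KN,S)=43
step 2: merge (KN,M) at d=8, Q=-81; branch lengths KN→21/2, M→-5/2; new cluster KMN
  updated: d(KMN,S)=65/2
step 3: merge (KMN,S) at d=65/2; branch lengths KMN→65/4, S→65/4; new cluster KMNS
final tree: (((K:4,N:11):21/2,M:-5/2):65/4,S:65/4)
total length: 111/2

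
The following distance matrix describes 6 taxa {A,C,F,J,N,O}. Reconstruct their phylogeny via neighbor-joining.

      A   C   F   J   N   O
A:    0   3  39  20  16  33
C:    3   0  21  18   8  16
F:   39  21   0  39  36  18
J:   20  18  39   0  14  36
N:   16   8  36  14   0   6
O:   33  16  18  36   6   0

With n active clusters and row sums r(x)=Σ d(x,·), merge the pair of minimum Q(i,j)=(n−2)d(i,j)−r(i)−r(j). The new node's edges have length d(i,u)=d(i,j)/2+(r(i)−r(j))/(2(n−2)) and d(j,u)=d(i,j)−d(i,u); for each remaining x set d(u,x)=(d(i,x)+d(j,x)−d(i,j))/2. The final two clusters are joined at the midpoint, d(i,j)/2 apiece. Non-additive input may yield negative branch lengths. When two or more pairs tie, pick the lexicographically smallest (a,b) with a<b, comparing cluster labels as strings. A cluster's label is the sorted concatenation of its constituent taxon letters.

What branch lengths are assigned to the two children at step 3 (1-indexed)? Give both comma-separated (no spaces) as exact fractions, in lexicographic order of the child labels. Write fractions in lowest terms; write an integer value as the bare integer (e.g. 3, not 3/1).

1. join F+O (d=18, Q=-190) ⇒ FO; edges |F|=29/2, |O|=7/2
  updated: d(A,FO)=27, d(C,FO)=19/2, d(FO,J)=57/2, d(FO,N)=12
2. join A+C (d=3, Q=-191/2) ⇒ AC; edges |A|=73/12, |C|=-37/12
  updated: d(AC,FO)=67/4, d(AC,J)=35/2, d(AC,N)=21/2
3. join AC+J (d=35/2, Q=-279/4) ⇒ ACJ; edges |AC|=79/16, |J|=201/16
  updated: d(ACJ,FO)=111/8, d(ACJ,N)=7/2
4. join ACJ+FO (d=111/8, Q=-235/8) ⇒ ACFJO; edges |ACJ|=43/16, |FO|=179/16
  updated: d(ACFJO,N)=13/16
5. join ACFJO+N (d=13/16) ⇒ ACFJNO; edges |ACFJO|=13/32, |N|=13/32
final tree: ((((A:73/12,C:-37/12):79/16,J:201/16):43/16,(F:29/2,O:7/2):179/16):13/32,N:13/32)
total length: 851/16

79/16,201/16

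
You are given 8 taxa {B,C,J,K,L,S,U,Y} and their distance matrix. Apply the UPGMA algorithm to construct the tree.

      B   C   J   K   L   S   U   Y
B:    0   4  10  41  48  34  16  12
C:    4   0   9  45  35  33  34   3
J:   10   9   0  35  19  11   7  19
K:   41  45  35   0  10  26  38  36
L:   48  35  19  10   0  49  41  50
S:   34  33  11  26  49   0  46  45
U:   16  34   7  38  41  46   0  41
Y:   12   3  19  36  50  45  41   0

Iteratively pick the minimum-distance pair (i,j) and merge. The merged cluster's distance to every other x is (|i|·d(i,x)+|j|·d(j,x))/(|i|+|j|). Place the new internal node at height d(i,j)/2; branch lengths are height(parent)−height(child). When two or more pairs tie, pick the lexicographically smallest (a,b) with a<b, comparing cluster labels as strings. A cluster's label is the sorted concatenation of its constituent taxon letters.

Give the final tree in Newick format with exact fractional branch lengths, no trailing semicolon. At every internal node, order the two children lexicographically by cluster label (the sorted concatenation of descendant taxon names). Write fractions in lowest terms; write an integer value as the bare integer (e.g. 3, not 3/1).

1. join C+Y (d=3) ⇒ CY; edges |C|=3/2, |Y|=3/2
  updated: d(B,CY)=8, d(CY,J)=14, d(CY,K)=81/2, d(CY,L)=85/2, d(CY,S)=39, d(CY,U)=75/2
2. join J+U (d=7) ⇒ JU; edges |J|=7/2, |U|=7/2
  updated: d(B,JU)=13, d(CY,JU)=103/4, d(JU,K)=73/2, d(JU,L)=30, d(JU,S)=57/2
3. join B+CY (d=8) ⇒ BCY; edges |B|=4, |CY|=5/2
  updated: d(BCY,JU)=43/2, d(BCY,K)=122/3, d(BCY,L)=133/3, d(BCY,S)=112/3
4. join K+L (d=10) ⇒ KL; edges |K|=5, |L|=5
  updated: d(BCY,KL)=85/2, d(JU,KL)=133/4, d(KL,S)=75/2
5. join BCY+JU (d=43/2) ⇒ BCJUY; edges |BCY|=27/4, |JU|=29/4
  updated: d(BCJUY,KL)=194/5, d(BCJUY,S)=169/5
6. join BCJUY+S (d=169/5) ⇒ BCJSUY; edges |BCJUY|=123/20, |S|=169/10
  updated: d(BCJSUY,KL)=463/12
7. join BCJSUY+KL (d=463/12) ⇒ BCJKLSUY; edges |BCJSUY|=287/120, |KL|=343/24
final tree: ((((B:4,(C:3/2,Y:3/2):5/2):27/4,(J:7/2,U:7/2):29/4):123/20,S:169/10):287/120,(K:5,L:5):343/24)
total length: 2407/30

((((B:4,(C:3/2,Y:3/2):5/2):27/4,(J:7/2,U:7/2):29/4):123/20,S:169/10):287/120,(K:5,L:5):343/24)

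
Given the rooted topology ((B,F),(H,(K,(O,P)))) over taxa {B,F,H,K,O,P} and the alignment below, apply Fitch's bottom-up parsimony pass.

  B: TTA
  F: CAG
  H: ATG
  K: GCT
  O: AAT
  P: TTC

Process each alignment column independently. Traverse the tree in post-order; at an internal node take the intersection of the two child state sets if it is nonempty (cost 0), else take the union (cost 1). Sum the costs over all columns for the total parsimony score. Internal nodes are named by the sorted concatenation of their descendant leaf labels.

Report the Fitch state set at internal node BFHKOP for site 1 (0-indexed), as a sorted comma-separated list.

[col 0] BF: children B:{T}, F:{C} ∪→ {C,T}; cost 1
[col 0] OP: children O:{A}, P:{T} ∪→ {A,T}; cost 1
[col 0] KOP: children K:{G}, OP:{A,T} ∪→ {A,G,T}; cost 1
[col 0] HKOP: children H:{A}, KOP:{A,G,T} ∩→ {A}; cost 0
[col 0] BFHKOP: children BF:{C,T}, HKOP:{A} ∪→ {A,C,T}; cost 1
[col 1] BF: children B:{T}, F:{A} ∪→ {A,T}; cost 1
[col 1] OP: children O:{A}, P:{T} ∪→ {A,T}; cost 1
[col 1] KOP: children K:{C}, OP:{A,T} ∪→ {A,C,T}; cost 1
[col 1] HKOP: children H:{T}, KOP:{A,C,T} ∩→ {T}; cost 0
[col 1] BFHKOP: children BF:{A,T}, HKOP:{T} ∩→ {T}; cost 0
[col 2] BF: children B:{A}, F:{G} ∪→ {A,G}; cost 1
[col 2] OP: children O:{T}, P:{C} ∪→ {C,T}; cost 1
[col 2] KOP: children K:{T}, OP:{C,T} ∩→ {T}; cost 0
[col 2] HKOP: children H:{G}, KOP:{T} ∪→ {G,T}; cost 1
[col 2] BFHKOP: children BF:{A,G}, HKOP:{G,T} ∩→ {G}; cost 0
per-site changes: [4, 3, 3]; total = 10

T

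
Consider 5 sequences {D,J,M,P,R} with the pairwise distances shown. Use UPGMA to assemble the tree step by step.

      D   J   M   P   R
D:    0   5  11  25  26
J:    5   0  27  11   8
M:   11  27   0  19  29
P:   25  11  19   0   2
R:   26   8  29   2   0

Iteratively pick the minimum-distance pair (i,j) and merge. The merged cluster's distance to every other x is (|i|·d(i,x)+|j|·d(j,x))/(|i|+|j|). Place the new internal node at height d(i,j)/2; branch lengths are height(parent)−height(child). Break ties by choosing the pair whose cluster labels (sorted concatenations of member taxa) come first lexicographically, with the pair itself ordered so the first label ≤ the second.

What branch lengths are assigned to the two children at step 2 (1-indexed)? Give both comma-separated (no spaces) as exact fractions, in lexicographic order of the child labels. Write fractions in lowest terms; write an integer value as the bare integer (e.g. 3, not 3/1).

iteration 1: select P,R (d=2); attach at lengths (1, 1); label the merged cluster PR
  updated: d(D,PR)=51/2, d(J,PR)=19/2, d(M,PR)=24
iteration 2: select D,J (d=5); attach at lengths (5/2, 5/2); label the merged cluster DJ
  updated: d(DJ,M)=19, d(DJ,PR)=35/2
iteration 3: select DJ,PR (d=35/2); attach at lengths (25/4, 31/4); label the merged cluster DJPR
  updated: d(DJPR,M)=43/2
iteration 4: select DJPR,M (d=43/2); attach at lengths (2, 43/4); label the merged cluster DJMPR
final tree: (((D:5/2,J:5/2):25/4,(P:1,R:1):31/4):2,M:43/4)
total length: 135/4

5/2,5/2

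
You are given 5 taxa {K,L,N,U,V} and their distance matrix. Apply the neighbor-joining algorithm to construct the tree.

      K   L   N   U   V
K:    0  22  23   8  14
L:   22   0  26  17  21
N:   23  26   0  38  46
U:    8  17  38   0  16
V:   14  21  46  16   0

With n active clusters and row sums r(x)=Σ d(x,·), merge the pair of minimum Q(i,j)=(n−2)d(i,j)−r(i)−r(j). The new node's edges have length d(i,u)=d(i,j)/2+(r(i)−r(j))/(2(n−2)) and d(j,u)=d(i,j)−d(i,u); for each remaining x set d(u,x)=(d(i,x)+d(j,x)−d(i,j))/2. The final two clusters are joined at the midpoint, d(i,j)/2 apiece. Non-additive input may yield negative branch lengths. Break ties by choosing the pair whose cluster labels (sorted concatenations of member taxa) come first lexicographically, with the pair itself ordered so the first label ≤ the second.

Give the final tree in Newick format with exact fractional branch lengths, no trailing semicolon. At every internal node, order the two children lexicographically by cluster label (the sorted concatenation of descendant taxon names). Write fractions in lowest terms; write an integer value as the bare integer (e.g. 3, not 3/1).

(((K:3/2,(L:31/6,N:125/6):8):3/2,U:5):11/2,V:11/2)

step 1: merge (L,N) at d=26, Q=-141; branch lengths L→31/6, N→125/6; new cluster LN
  updated: d(K,LN)=19/2, d(LN,U)=29/2, d(LN,V)=41/2
step 2: merge (K,LN) at d=19/2, Q=-57; branch lengths K→3/2, LN→8; new cluster KLN
  updated: d(KLN,U)=13/2, d(KLN,V)=25/2
step 3: merge (KLN,U) at d=13/2, Q=-35; branch lengths KLN→3/2, U→5; new cluster KLNU
  updated: d(KLNU,V)=11
step 4: merge (KLNU,V) at d=11; branch lengths KLNU→11/2, V→11/2; new cluster KLNUV
final tree: (((K:3/2,(L:31/6,N:125/6):8):3/2,U:5):11/2,V:11/2)
total length: 53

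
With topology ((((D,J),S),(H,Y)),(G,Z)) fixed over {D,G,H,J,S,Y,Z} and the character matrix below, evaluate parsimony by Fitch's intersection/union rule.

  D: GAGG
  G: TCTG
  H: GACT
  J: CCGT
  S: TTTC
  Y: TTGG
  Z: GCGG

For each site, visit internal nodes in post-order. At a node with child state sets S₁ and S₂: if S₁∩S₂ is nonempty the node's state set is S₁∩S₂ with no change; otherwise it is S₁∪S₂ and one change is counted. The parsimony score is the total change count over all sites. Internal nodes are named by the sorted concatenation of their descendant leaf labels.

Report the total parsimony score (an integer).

[col 0] DJ: children D:{G}, J:{C} ∪→ {C,G}; cost 1
[col 0] DJS: children DJ:{C,G}, S:{T} ∪→ {C,G,T}; cost 1
[col 0] HY: children H:{G}, Y:{T} ∪→ {G,T}; cost 1
[col 0] DHJSY: children DJS:{C,G,T}, HY:{G,T} ∩→ {G,T}; cost 0
[col 0] GZ: children G:{T}, Z:{G} ∪→ {G,T}; cost 1
[col 0] DGHJSYZ: children DHJSY:{G,T}, GZ:{G,T} ∩→ {G,T}; cost 0
[col 1] DJ: children D:{A}, J:{C} ∪→ {A,C}; cost 1
[col 1] DJS: children DJ:{A,C}, S:{T} ∪→ {A,C,T}; cost 1
[col 1] HY: children H:{A}, Y:{T} ∪→ {A,T}; cost 1
[col 1] DHJSY: children DJS:{A,C,T}, HY:{A,T} ∩→ {A,T}; cost 0
[col 1] GZ: children G:{C}, Z:{C} ∩→ {C}; cost 0
[col 1] DGHJSYZ: children DHJSY:{A,T}, GZ:{C} ∪→ {A,C,T}; cost 1
[col 2] DJ: children D:{G}, J:{G} ∩→ {G}; cost 0
[col 2] DJS: children DJ:{G}, S:{T} ∪→ {G,T}; cost 1
[col 2] HY: children H:{C}, Y:{G} ∪→ {C,G}; cost 1
[col 2] DHJSY: children DJS:{G,T}, HY:{C,G} ∩→ {G}; cost 0
[col 2] GZ: children G:{T}, Z:{G} ∪→ {G,T}; cost 1
[col 2] DGHJSYZ: children DHJSY:{G}, GZ:{G,T} ∩→ {G}; cost 0
[col 3] DJ: children D:{G}, J:{T} ∪→ {G,T}; cost 1
[col 3] DJS: children DJ:{G,T}, S:{C} ∪→ {C,G,T}; cost 1
[col 3] HY: children H:{T}, Y:{G} ∪→ {G,T}; cost 1
[col 3] DHJSY: children DJS:{C,G,T}, HY:{G,T} ∩→ {G,T}; cost 0
[col 3] GZ: children G:{G}, Z:{G} ∩→ {G}; cost 0
[col 3] DGHJSYZ: children DHJSY:{G,T}, GZ:{G} ∩→ {G}; cost 0
per-site changes: [4, 4, 3, 3]; total = 14

14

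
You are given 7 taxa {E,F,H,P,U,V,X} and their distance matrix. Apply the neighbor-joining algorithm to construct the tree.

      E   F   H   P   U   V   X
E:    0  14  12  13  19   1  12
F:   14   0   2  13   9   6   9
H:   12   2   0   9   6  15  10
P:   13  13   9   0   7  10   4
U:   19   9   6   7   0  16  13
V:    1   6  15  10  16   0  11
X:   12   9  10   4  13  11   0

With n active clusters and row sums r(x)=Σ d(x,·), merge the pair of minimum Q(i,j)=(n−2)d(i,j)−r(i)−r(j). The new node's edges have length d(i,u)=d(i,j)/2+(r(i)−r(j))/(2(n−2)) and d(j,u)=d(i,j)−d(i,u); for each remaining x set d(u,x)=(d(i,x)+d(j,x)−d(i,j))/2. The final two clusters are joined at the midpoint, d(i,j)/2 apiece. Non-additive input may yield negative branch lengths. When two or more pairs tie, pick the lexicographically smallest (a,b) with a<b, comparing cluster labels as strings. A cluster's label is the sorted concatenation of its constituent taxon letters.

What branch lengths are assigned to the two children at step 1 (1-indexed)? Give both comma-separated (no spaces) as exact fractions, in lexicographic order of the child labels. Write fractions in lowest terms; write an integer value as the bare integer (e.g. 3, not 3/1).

17/10,-7/10

1. join E+V (d=1, Q=-125) ⇒ EV; edges |E|=17/10, |V|=-7/10
  updated: d(EV,F)=19/2, d(EV,H)=13, d(EV,P)=11, d(EV,U)=17, d(EV,X)=11
2. join P+X (d=4, Q=-75) ⇒ PX; edges |P|=13/8, |X|=19/8
  updated: d(EV,PX)=9, d(F,PX)=9, d(H,PX)=15/2, d(PX,U)=8
3. join EV+PX (d=9, Q=-55) ⇒ EPVX; edges |EV|=7, |PX|=2
  updated: d(EPVX,F)=19/4, d(EPVX,H)=23/4, d(EPVX,U)=8
4. join EPVX+U (d=8, Q=-51/2) ⇒ EPUVX; edges |EPVX|=23/8, |U|=41/8
  updated: d(EPUVX,F)=23/8, d(EPUVX,H)=15/8
5. join EPUVX+F (d=23/8, Q=-27/4) ⇒ EFPUVX; edges |EPUVX|=11/8, |F|=3/2
  updated: d(EFPUVX,H)=1/2
6. join EFPUVX+H (d=1/2) ⇒ EFHPUVX; edges |EFPUVX|=1/4, |H|=1/4
final tree: (((((E:17/10,V:-7/10):7,(P:13/8,X:19/8):2):23/8,U:41/8):11/8,F:3/2):1/4,H:1/4)
total length: 203/8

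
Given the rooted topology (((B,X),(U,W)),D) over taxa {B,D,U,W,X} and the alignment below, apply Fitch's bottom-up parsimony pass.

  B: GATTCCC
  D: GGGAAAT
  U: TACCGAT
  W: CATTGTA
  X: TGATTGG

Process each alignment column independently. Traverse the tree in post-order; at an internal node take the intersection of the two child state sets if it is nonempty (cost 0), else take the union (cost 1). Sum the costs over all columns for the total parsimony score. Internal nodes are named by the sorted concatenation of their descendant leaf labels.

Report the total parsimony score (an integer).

19

site 0, node BX: B={G} ∪ X={T} → {G,T} (+1)
site 0, node UW: U={T} ∪ W={C} → {C,T} (+1)
site 0, node BUWX: BX={G,T} ∩ UW={C,T} → {T} (+0)
site 0, node BDUWX: BUWX={T} ∪ D={G} → {G,T} (+1)
site 1, node BX: B={A} ∪ X={G} → {A,G} (+1)
site 1, node UW: U={A} ∩ W={A} → {A} (+0)
site 1, node BUWX: BX={A,G} ∩ UW={A} → {A} (+0)
site 1, node BDUWX: BUWX={A} ∪ D={G} → {A,G} (+1)
site 2, node BX: B={T} ∪ X={A} → {A,T} (+1)
site 2, node UW: U={C} ∪ W={T} → {C,T} (+1)
site 2, node BUWX: BX={A,T} ∩ UW={C,T} → {T} (+0)
site 2, node BDUWX: BUWX={T} ∪ D={G} → {G,T} (+1)
site 3, node BX: B={T} ∩ X={T} → {T} (+0)
site 3, node UW: U={C} ∪ W={T} → {C,T} (+1)
site 3, node BUWX: BX={T} ∩ UW={C,T} → {T} (+0)
site 3, node BDUWX: BUWX={T} ∪ D={A} → {A,T} (+1)
site 4, node BX: B={C} ∪ X={T} → {C,T} (+1)
site 4, node UW: U={G} ∩ W={G} → {G} (+0)
site 4, node BUWX: BX={C,T} ∪ UW={G} → {C,G,T} (+1)
site 4, node BDUWX: BUWX={C,G,T} ∪ D={A} → {A,C,G,T} (+1)
site 5, node BX: B={C} ∪ X={G} → {C,G} (+1)
site 5, node UW: U={A} ∪ W={T} → {A,T} (+1)
site 5, node BUWX: BX={C,G} ∪ UW={A,T} → {A,C,G,T} (+1)
site 5, node BDUWX: BUWX={A,C,G,T} ∩ D={A} → {A} (+0)
site 6, node BX: B={C} ∪ X={G} → {C,G} (+1)
site 6, node UW: U={T} ∪ W={A} → {A,T} (+1)
site 6, node BUWX: BX={C,G} ∪ UW={A,T} → {A,C,G,T} (+1)
site 6, node BDUWX: BUWX={A,C,G,T} ∩ D={T} → {T} (+0)
per-site changes: [3, 2, 3, 2, 3, 3, 3]; total = 19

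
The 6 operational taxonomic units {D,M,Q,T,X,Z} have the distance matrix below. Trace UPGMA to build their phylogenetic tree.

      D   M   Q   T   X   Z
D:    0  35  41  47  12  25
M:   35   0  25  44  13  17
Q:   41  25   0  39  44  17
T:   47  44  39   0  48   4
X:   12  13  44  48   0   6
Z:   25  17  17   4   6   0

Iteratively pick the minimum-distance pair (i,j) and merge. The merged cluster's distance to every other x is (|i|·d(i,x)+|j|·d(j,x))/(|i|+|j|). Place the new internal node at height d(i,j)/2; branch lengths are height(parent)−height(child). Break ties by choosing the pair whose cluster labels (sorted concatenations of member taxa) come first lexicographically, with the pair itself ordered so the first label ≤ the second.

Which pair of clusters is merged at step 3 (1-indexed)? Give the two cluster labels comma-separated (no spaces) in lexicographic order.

iteration 1: select T,Z (d=4); attach at lengths (2, 2); label the merged cluster TZ
  updated: d(D,TZ)=36, d(M,TZ)=61/2, d(Q,TZ)=28, d(TZ,X)=27
iteration 2: select D,X (d=12); attach at lengths (6, 6); label the merged cluster DX
  updated: d(DX,M)=24, d(DX,Q)=85/2, d(DX,TZ)=63/2
iteration 3: select DX,M (d=24); attach at lengths (6, 12); label the merged cluster DMX
  updated: d(DMX,Q)=110/3, d(DMX,TZ)=187/6
iteration 4: select Q,TZ (d=28); attach at lengths (14, 12); label the merged cluster QTZ
  updated: d(DMX,QTZ)=33
iteration 5: select DMX,QTZ (d=33); attach at lengths (9/2, 5/2); label the merged cluster DMQTXZ
final tree: (((D:6,X:6):6,M:12):9/2,(Q:14,(T:2,Z:2):12):5/2)
total length: 67

DX,M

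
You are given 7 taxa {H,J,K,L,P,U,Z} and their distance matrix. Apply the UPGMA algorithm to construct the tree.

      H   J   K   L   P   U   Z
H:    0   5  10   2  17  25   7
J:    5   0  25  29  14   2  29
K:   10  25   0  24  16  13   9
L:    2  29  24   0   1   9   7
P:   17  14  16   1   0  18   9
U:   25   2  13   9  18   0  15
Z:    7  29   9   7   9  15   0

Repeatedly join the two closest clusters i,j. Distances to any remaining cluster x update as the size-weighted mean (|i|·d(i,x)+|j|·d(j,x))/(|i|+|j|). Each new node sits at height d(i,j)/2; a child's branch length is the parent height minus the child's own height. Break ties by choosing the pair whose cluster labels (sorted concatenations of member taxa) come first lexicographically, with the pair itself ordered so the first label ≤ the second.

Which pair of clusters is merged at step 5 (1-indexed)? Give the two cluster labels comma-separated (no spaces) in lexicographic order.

step 1: merge (L,P) at d=1; branch lengths L→1/2, P→1/2; new cluster LP
  updated: d(H,LP)=19/2, d(J,LP)=43/2, d(K,LP)=20, d(LP,U)=27/2, d(LP,Z)=8
step 2: merge (J,U) at d=2; branch lengths J→1, U→1; new cluster JU
  updated: d(H,JU)=15, d(JU,K)=19, d(JU,LP)=35/2, d(JU,Z)=22
step 3: merge (H,Z) at d=7; branch lengths H→7/2, Z→7/2; new cluster HZ
  updated: d(HZ,JU)=37/2, d(HZ,K)=19/2, d(HZ,LP)=35/4
step 4: merge (HZ,LP) at d=35/4; branch lengths HZ→7/8, LP→31/8; new cluster HLPZ
  updated: d(HLPZ,JU)=18, d(HLPZ,K)=59/4
step 5: merge (HLPZ,K) at d=59/4; branch lengths HLPZ→3, K→59/8; new cluster HKLPZ
  updated: d(HKLPZ,JU)=91/5
step 6: merge (HKLPZ,JU) at d=91/5; branch lengths HKLPZ→69/40, JU→81/10; new cluster HJKLPUZ
final tree: ((((H:7/2,Z:7/2):7/8,(L:1/2,P:1/2):31/8):3,K:59/8):69/40,(J:1,U:1):81/10)
total length: 699/20

HLPZ,K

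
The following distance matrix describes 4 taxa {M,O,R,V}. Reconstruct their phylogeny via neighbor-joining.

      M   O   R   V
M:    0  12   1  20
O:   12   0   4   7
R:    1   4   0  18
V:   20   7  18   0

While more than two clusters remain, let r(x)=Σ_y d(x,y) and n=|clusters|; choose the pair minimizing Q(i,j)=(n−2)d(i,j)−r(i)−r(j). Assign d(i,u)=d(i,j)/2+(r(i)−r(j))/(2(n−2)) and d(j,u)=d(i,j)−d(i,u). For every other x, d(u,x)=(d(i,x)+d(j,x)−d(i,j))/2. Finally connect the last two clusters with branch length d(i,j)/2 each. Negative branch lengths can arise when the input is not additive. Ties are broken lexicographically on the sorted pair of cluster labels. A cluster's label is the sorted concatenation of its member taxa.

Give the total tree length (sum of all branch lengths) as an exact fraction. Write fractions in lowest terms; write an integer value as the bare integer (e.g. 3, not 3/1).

iteration 1: select M,R (d=1, Q=-54); attach at lengths (3, -2); label the merged cluster MR
  updated: d(MR,O)=15/2, d(MR,V)=37/2
iteration 2: select MR,O (d=15/2, Q=-33); attach at lengths (19/2, -2); label the merged cluster MOR
  updated: d(MOR,V)=9
iteration 3: select MOR,V (d=9); attach at lengths (9/2, 9/2); label the merged cluster MORV
final tree: (((M:3,R:-2):19/2,O:-2):9/2,V:9/2)
total length: 35/2

35/2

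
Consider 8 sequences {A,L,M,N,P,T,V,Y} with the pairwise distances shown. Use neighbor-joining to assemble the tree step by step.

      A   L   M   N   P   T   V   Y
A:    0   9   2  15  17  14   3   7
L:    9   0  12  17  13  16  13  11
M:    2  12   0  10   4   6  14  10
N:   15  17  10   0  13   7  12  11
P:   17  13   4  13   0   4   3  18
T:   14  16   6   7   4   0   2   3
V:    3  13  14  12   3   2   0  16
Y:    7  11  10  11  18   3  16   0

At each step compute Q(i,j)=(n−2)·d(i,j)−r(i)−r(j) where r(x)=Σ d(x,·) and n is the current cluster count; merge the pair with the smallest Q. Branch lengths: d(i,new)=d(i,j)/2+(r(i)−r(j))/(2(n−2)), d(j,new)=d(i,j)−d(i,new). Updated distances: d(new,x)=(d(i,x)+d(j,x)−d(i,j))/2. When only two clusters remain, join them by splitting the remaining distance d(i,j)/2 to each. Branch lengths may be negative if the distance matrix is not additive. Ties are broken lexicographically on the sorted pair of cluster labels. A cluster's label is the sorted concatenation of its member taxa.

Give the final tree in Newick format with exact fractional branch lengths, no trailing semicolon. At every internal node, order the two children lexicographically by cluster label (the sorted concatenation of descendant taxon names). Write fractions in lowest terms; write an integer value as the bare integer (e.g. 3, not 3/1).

iteration 1: select P,V (d=3, Q=-117); attach at lengths (9/4, 3/4); label the merged cluster PV
  updated: d(A,PV)=17/2, d(L,PV)=23/2, d(M,PV)=15/2, d(N,PV)=11, d(PV,T)=3/2, d(PV,Y)=31/2
iteration 2: select PV,T (d=3/2, Q=-191/2); attach at lengths (31/20, -1/20); label the merged cluster PTV
  updated: d(A,PTV)=21/2, d(L,PTV)=13, d(M,PTV)=6, d(N,PTV)=33/4, d(PTV,Y)=17/2
iteration 3: select A,M (d=2, Q=-151/2); attach at lengths (23/16, 9/16); label the merged cluster AM
  updated: d(AM,L)=19/2, d(AM,N)=23/2, d(AM,PTV)=29/4, d(AM,Y)=15/2
iteration 4: select N,PTV (d=33/4, Q=-60); attach at lengths (71/12, 7/3); label the merged cluster NPTV
  updated: d(AM,NPTV)=21/4, d(L,NPTV)=87/8, d(NPTV,Y)=45/8
iteration 5: select AM,L (d=19/2, Q=-277/8); attach at lengths (79/32, 225/32); label the merged cluster ALM
  updated: d(ALM,NPTV)=53/16, d(ALM,Y)=9/2
iteration 6: select ALM,NPTV (d=53/16, Q=-215/16); attach at lengths (35/32, 71/32); label the merged cluster ALMNPTV
  updated: d(ALMNPTV,Y)=109/32
iteration 7: select ALMNPTV,Y (d=109/32); attach at lengths (109/64, 109/64); label the merged cluster ALMNPTVY
final tree: ((((A:23/16,M:9/16):79/32,L:225/32):35/32,(N:71/12,((P:9/4,V:3/4):31/20,T:-1/20):7/3):71/32):109/64,Y:109/64)
total length: 991/32

((((A:23/16,M:9/16):79/32,L:225/32):35/32,(N:71/12,((P:9/4,V:3/4):31/20,T:-1/20):7/3):71/32):109/64,Y:109/64)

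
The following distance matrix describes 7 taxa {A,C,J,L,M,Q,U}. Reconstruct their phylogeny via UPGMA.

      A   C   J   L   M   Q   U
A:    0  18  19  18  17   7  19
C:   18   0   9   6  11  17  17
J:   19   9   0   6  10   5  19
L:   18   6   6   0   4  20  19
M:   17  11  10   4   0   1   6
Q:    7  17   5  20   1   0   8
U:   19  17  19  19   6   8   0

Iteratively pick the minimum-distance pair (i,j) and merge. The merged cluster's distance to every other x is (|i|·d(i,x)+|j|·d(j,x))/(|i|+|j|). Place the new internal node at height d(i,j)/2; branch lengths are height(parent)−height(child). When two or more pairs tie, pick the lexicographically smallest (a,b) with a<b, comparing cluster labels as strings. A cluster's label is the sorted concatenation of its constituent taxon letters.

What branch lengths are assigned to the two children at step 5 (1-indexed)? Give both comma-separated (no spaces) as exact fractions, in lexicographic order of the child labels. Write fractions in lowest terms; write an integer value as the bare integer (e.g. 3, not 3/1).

iteration 1: select M,Q (d=1); attach at lengths (1/2, 1/2); label the merged cluster MQ
  updated: d(A,MQ)=12, d(C,MQ)=14, d(J,MQ)=15/2, d(L,MQ)=12, d(MQ,U)=7
iteration 2: select C,L (d=6); attach at lengths (3, 3); label the merged cluster CL
  updated: d(A,CL)=18, d(CL,J)=15/2, d(CL,MQ)=13, d(CL,U)=18
iteration 3: select MQ,U (d=7); attach at lengths (3, 7/2); label the merged cluster MQU
  updated: d(A,MQU)=43/3, d(CL,MQU)=44/3, d(J,MQU)=34/3
iteration 4: select CL,J (d=15/2); attach at lengths (3/4, 15/4); label the merged cluster CJL
  updated: d(A,CJL)=55/3, d(CJL,MQU)=122/9
iteration 5: select CJL,MQU (d=122/9); attach at lengths (109/36, 59/18); label the merged cluster CJLMQU
  updated: d(A,CJLMQU)=49/3
iteration 6: select A,CJLMQU (d=49/3); attach at lengths (49/6, 25/18); label the merged cluster ACJLMQU
final tree: (A:49/6,(((C:3,L:3):3/4,J:15/4):109/36,((M:1/2,Q:1/2):3,U:7/2):59/18):25/18)
total length: 1219/36

109/36,59/18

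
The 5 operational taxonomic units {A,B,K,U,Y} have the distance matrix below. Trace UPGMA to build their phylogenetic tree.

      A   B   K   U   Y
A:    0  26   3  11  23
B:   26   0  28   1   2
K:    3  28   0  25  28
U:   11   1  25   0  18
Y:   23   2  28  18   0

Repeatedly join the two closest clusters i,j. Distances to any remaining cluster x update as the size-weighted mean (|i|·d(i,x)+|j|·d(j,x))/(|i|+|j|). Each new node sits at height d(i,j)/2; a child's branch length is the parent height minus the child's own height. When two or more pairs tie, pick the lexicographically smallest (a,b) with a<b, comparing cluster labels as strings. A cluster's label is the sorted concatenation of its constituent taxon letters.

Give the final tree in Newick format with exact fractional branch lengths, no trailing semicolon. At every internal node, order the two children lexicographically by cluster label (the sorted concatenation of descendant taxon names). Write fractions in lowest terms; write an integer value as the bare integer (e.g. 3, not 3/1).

step 1: merge (B,U) at d=1; branch lengths B→1/2, U→1/2; new cluster BU
  updated: d(A,BU)=37/2, d(BU,K)=53/2, d(BU,Y)=10
step 2: merge (A,K) at d=3; branch lengths A→3/2, K→3/2; new cluster AK
  updated: d(AK,BU)=45/2, d(AK,Y)=51/2
step 3: merge (BU,Y) at d=10; branch lengths BU→9/2, Y→5; new cluster BUY
  updated: d(AK,BUY)=47/2
step 4: merge (AK,BUY) at d=47/2; branch lengths AK→41/4, BUY→27/4; new cluster ABKUY
final tree: ((A:3/2,K:3/2):41/4,((B:1/2,U:1/2):9/2,Y:5):27/4)
total length: 61/2

((A:3/2,K:3/2):41/4,((B:1/2,U:1/2):9/2,Y:5):27/4)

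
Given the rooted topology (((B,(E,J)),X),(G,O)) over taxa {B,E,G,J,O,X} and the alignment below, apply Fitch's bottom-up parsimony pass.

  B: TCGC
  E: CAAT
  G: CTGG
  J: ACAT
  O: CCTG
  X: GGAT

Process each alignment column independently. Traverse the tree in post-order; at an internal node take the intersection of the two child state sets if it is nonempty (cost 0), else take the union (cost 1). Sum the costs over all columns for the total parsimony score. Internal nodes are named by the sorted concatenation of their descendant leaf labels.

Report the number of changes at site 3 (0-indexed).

2

site 0, node EJ: E={C} ∪ J={A} → {A,C} (+1)
site 0, node BEJ: B={T} ∪ EJ={A,C} → {A,C,T} (+1)
site 0, node BEJX: BEJ={A,C,T} ∪ X={G} → {A,C,G,T} (+1)
site 0, node GO: G={C} ∩ O={C} → {C} (+0)
site 0, node BEGJOX: BEJX={A,C,G,T} ∩ GO={C} → {C} (+0)
site 1, node EJ: E={A} ∪ J={C} → {A,C} (+1)
site 1, node BEJ: B={C} ∩ EJ={A,C} → {C} (+0)
site 1, node BEJX: BEJ={C} ∪ X={G} → {C,G} (+1)
site 1, node GO: G={T} ∪ O={C} → {C,T} (+1)
site 1, node BEGJOX: BEJX={C,G} ∩ GO={C,T} → {C} (+0)
site 2, node EJ: E={A} ∩ J={A} → {A} (+0)
site 2, node BEJ: B={G} ∪ EJ={A} → {A,G} (+1)
site 2, node BEJX: BEJ={A,G} ∩ X={A} → {A} (+0)
site 2, node GO: G={G} ∪ O={T} → {G,T} (+1)
site 2, node BEGJOX: BEJX={A} ∪ GO={G,T} → {A,G,T} (+1)
site 3, node EJ: E={T} ∩ J={T} → {T} (+0)
site 3, node BEJ: B={C} ∪ EJ={T} → {C,T} (+1)
site 3, node BEJX: BEJ={C,T} ∩ X={T} → {T} (+0)
site 3, node GO: G={G} ∩ O={G} → {G} (+0)
site 3, node BEGJOX: BEJX={T} ∪ GO={G} → {G,T} (+1)
per-site changes: [3, 3, 3, 2]; total = 11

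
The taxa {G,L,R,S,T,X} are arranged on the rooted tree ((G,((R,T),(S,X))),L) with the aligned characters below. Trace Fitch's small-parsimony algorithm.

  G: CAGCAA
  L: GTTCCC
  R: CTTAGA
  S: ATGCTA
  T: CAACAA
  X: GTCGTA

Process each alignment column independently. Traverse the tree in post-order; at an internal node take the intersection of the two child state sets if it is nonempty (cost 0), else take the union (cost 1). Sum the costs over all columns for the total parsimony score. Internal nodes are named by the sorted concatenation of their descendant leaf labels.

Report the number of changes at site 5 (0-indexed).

[col 0] RT: children R:{C}, T:{C} ∩→ {C}; cost 0
[col 0] SX: children S:{A}, X:{G} ∪→ {A,G}; cost 1
[col 0] RSTX: children RT:{C}, SX:{A,G} ∪→ {A,C,G}; cost 1
[col 0] GRSTX: children G:{C}, RSTX:{A,C,G} ∩→ {C}; cost 0
[col 0] GLRSTX: children GRSTX:{C}, L:{G} ∪→ {C,G}; cost 1
[col 1] RT: children R:{T}, T:{A} ∪→ {A,T}; cost 1
[col 1] SX: children S:{T}, X:{T} ∩→ {T}; cost 0
[col 1] RSTX: children RT:{A,T}, SX:{T} ∩→ {T}; cost 0
[col 1] GRSTX: children G:{A}, RSTX:{T} ∪→ {A,T}; cost 1
[col 1] GLRSTX: children GRSTX:{A,T}, L:{T} ∩→ {T}; cost 0
[col 2] RT: children R:{T}, T:{A} ∪→ {A,T}; cost 1
[col 2] SX: children S:{G}, X:{C} ∪→ {C,G}; cost 1
[col 2] RSTX: children RT:{A,T}, SX:{C,G} ∪→ {A,C,G,T}; cost 1
[col 2] GRSTX: children G:{G}, RSTX:{A,C,G,T} ∩→ {G}; cost 0
[col 2] GLRSTX: children GRSTX:{G}, L:{T} ∪→ {G,T}; cost 1
[col 3] RT: children R:{A}, T:{C} ∪→ {A,C}; cost 1
[col 3] SX: children S:{C}, X:{G} ∪→ {C,G}; cost 1
[col 3] RSTX: children RT:{A,C}, SX:{C,G} ∩→ {C}; cost 0
[col 3] GRSTX: children G:{C}, RSTX:{C} ∩→ {C}; cost 0
[col 3] GLRSTX: children GRSTX:{C}, L:{C} ∩→ {C}; cost 0
[col 4] RT: children R:{G}, T:{A} ∪→ {A,G}; cost 1
[col 4] SX: children S:{T}, X:{T} ∩→ {T}; cost 0
[col 4] RSTX: children RT:{A,G}, SX:{T} ∪→ {A,G,T}; cost 1
[col 4] GRSTX: children G:{A}, RSTX:{A,G,T} ∩→ {A}; cost 0
[col 4] GLRSTX: children GRSTX:{A}, L:{C} ∪→ {A,C}; cost 1
[col 5] RT: children R:{A}, T:{A} ∩→ {A}; cost 0
[col 5] SX: children S:{A}, X:{A} ∩→ {A}; cost 0
[col 5] RSTX: children RT:{A}, SX:{A} ∩→ {A}; cost 0
[col 5] GRSTX: children G:{A}, RSTX:{A} ∩→ {A}; cost 0
[col 5] GLRSTX: children GRSTX:{A}, L:{C} ∪→ {A,C}; cost 1
per-site changes: [3, 2, 4, 2, 3, 1]; total = 15

1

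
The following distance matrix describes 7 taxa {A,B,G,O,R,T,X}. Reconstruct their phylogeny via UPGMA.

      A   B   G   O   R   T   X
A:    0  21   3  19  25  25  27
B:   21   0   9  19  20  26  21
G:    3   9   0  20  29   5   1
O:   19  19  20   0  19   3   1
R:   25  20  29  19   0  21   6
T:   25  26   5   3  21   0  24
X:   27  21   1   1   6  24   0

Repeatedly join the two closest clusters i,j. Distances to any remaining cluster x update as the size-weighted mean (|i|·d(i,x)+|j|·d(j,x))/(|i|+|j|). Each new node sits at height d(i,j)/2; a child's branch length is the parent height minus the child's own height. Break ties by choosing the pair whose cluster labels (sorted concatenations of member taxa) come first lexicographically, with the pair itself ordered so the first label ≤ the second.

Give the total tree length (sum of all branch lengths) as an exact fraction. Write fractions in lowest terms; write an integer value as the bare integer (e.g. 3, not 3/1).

1. join G+X (d=1) ⇒ GX; edges |G|=1/2, |X|=1/2
  updated: d(A,GX)=15, d(B,GX)=15, d(GX,O)=21/2, d(GX,R)=35/2, d(GX,T)=29/2
2. join O+T (d=3) ⇒ OT; edges |O|=3/2, |T|=3/2
  updated: d(A,OT)=22, d(B,OT)=45/2, d(GX,OT)=25/2, d(OT,R)=20
3. join GX+OT (d=25/2) ⇒ GOTX; edges |GX|=23/4, |OT|=19/4
  updated: d(A,GOTX)=37/2, d(B,GOTX)=75/4, d(GOTX,R)=75/4
4. join A+GOTX (d=37/2) ⇒ AGOTX; edges |A|=37/4, |GOTX|=3
  updated: d(AGOTX,B)=96/5, d(AGOTX,R)=20
5. join AGOTX+B (d=96/5) ⇒ ABGOTX; edges |AGOTX|=7/20, |B|=48/5
  updated: d(ABGOTX,R)=20
6. join ABGOTX+R (d=20) ⇒ ABGORTX; edges |ABGOTX|=2/5, |R|=10
final tree: (((A:37/4,((G:1/2,X:1/2):23/4,(O:3/2,T:3/2):19/4):3):7/20,B:48/5):2/5,R:10)
total length: 471/10

471/10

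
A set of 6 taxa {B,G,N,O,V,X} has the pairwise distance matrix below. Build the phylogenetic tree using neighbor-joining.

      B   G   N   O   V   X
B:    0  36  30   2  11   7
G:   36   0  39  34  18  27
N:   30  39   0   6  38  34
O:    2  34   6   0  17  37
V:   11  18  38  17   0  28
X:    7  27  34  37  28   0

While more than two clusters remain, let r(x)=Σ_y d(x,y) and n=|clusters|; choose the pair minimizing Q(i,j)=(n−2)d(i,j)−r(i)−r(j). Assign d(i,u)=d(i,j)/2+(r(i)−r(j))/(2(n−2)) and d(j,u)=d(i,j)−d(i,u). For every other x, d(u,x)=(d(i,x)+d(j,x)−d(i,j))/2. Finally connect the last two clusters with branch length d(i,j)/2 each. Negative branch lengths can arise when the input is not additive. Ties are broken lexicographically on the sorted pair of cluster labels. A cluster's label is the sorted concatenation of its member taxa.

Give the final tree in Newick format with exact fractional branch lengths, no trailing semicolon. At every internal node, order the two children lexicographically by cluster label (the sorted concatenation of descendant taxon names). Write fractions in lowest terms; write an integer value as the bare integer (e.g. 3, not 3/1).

1. join N+O (d=6, Q=-219) ⇒ NO; edges |N|=75/8, |O|=-27/8
  updated: d(B,NO)=13, d(G,NO)=67/2, d(NO,V)=49/2, d(NO,X)=65/2
2. join G+V (d=18, Q=-142) ⇒ GV; edges |G|=29/2, |V|=7/2
  updated: d(B,GV)=29/2, d(GV,NO)=20, d(GV,X)=37/2
3. join B+X (d=7, Q=-157/2) ⇒ BX; edges |B|=-19/8, |X|=75/8
  updated: d(BX,GV)=13, d(BX,NO)=77/4
4. join BX+GV (d=13, Q=-209/4) ⇒ BGVX; edges |BX|=49/8, |GV|=55/8
  updated: d(BGVX,NO)=105/8
5. join BGVX+NO (d=105/8) ⇒ BGNOVX; edges |BGVX|=105/16, |NO|=105/16
final tree: (((B:-19/8,X:75/8):49/8,(G:29/2,V:7/2):55/8):105/16,(N:75/8,O:-27/8):105/16)
total length: 457/8

(((B:-19/8,X:75/8):49/8,(G:29/2,V:7/2):55/8):105/16,(N:75/8,O:-27/8):105/16)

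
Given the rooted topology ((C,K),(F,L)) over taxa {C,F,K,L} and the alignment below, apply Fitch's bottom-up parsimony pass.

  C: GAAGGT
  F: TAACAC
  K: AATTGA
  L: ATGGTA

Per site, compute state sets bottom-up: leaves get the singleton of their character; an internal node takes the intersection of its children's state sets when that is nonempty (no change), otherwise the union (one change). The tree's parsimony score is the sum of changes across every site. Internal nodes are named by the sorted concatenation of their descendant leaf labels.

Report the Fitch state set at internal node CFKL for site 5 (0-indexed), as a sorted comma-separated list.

site 0, node CK: C={G} ∪ K={A} → {A,G} (+1)
site 0, node FL: F={T} ∪ L={A} → {A,T} (+1)
site 0, node CFKL: CK={A,G} ∩ FL={A,T} → {A} (+0)
site 1, node CK: C={A} ∩ K={A} → {A} (+0)
site 1, node FL: F={A} ∪ L={T} → {A,T} (+1)
site 1, node CFKL: CK={A} ∩ FL={A,T} → {A} (+0)
site 2, node CK: C={A} ∪ K={T} → {A,T} (+1)
site 2, node FL: F={A} ∪ L={G} → {A,G} (+1)
site 2, node CFKL: CK={A,T} ∩ FL={A,G} → {A} (+0)
site 3, node CK: C={G} ∪ K={T} → {G,T} (+1)
site 3, node FL: F={C} ∪ L={G} → {C,G} (+1)
site 3, node CFKL: CK={G,T} ∩ FL={C,G} → {G} (+0)
site 4, node CK: C={G} ∩ K={G} → {G} (+0)
site 4, node FL: F={A} ∪ L={T} → {A,T} (+1)
site 4, node CFKL: CK={G} ∪ FL={A,T} → {A,G,T} (+1)
site 5, node CK: C={T} ∪ K={A} → {A,T} (+1)
site 5, node FL: F={C} ∪ L={A} → {A,C} (+1)
site 5, node CFKL: CK={A,T} ∩ FL={A,C} → {A} (+0)
per-site changes: [2, 1, 2, 2, 2, 2]; total = 11

A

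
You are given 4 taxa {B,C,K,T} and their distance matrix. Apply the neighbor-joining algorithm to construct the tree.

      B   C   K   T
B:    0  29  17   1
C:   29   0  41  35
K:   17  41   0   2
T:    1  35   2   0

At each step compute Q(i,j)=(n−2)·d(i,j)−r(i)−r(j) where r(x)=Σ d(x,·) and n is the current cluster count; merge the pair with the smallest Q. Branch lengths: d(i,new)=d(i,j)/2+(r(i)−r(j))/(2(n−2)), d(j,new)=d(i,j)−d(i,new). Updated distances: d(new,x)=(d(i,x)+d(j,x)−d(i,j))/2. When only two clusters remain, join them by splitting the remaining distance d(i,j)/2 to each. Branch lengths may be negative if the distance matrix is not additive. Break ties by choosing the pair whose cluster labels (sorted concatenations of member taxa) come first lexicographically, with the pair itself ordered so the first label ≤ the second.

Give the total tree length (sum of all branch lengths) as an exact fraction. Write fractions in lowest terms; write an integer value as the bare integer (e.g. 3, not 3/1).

1. join B+C (d=29, Q=-94) ⇒ BC; edges |B|=0, |C|=29
  updated: d(BC,K)=29/2, d(BC,T)=7/2
2. join BC+K (d=29/2, Q=-20) ⇒ BCK; edges |BC|=8, |K|=13/2
  updated: d(BCK,T)=-9/2
3. join BCK+T (d=-9/2) ⇒ BCKT; edges |BCK|=-9/4, |T|=-9/4
final tree: (((B:0,C:29):8,K:13/2):-9/4,T:-9/4)
total length: 39

39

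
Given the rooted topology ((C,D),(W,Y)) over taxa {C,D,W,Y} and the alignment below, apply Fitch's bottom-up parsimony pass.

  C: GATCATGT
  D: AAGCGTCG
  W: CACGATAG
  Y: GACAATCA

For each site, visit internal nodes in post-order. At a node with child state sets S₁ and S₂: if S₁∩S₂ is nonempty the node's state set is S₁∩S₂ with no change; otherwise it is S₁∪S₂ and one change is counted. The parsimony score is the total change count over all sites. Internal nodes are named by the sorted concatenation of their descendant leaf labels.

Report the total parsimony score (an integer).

site 0, node CD: C={G} ∪ D={A} → {A,G} (+1)
site 0, node WY: W={C} ∪ Y={G} → {C,G} (+1)
site 0, node CDWY: CD={A,G} ∩ WY={C,G} → {G} (+0)
site 1, node CD: C={A} ∩ D={A} → {A} (+0)
site 1, node WY: W={A} ∩ Y={A} → {A} (+0)
site 1, node CDWY: CD={A} ∩ WY={A} → {A} (+0)
site 2, node CD: C={T} ∪ D={G} → {G,T} (+1)
site 2, node WY: W={C} ∩ Y={C} → {C} (+0)
site 2, node CDWY: CD={G,T} ∪ WY={C} → {C,G,T} (+1)
site 3, node CD: C={C} ∩ D={C} → {C} (+0)
site 3, node WY: W={G} ∪ Y={A} → {A,G} (+1)
site 3, node CDWY: CD={C} ∪ WY={A,G} → {A,C,G} (+1)
site 4, node CD: C={A} ∪ D={G} → {A,G} (+1)
site 4, node WY: W={A} ∩ Y={A} → {A} (+0)
site 4, node CDWY: CD={A,G} ∩ WY={A} → {A} (+0)
site 5, node CD: C={T} ∩ D={T} → {T} (+0)
site 5, node WY: W={T} ∩ Y={T} → {T} (+0)
site 5, node CDWY: CD={T} ∩ WY={T} → {T} (+0)
site 6, node CD: C={G} ∪ D={C} → {C,G} (+1)
site 6, node WY: W={A} ∪ Y={C} → {A,C} (+1)
site 6, node CDWY: CD={C,G} ∩ WY={A,C} → {C} (+0)
site 7, node CD: C={T} ∪ D={G} → {G,T} (+1)
site 7, node WY: W={G} ∪ Y={A} → {A,G} (+1)
site 7, node CDWY: CD={G,T} ∩ WY={A,G} → {G} (+0)
per-site changes: [2, 0, 2, 2, 1, 0, 2, 2]; total = 11

11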